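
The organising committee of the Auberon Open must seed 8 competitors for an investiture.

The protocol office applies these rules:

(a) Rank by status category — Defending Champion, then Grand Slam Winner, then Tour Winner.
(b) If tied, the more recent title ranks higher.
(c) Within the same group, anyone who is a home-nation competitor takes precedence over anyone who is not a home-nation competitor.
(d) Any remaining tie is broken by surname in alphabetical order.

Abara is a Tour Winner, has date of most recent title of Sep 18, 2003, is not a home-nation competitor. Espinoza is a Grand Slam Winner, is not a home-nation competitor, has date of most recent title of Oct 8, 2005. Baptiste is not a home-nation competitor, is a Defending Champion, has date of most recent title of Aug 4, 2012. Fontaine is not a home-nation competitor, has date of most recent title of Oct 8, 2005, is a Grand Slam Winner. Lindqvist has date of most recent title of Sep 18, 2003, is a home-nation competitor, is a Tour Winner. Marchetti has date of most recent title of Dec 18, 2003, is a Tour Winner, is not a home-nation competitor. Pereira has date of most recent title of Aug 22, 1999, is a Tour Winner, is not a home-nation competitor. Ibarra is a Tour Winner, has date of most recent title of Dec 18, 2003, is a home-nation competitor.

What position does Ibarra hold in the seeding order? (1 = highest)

By status category: Baptiste (Defending Champion); then Espinoza and Fontaine (Grand Slam Winner); then Ibarra, Marchetti, Lindqvist, Abara and Pereira (Tour Winner).
Espinoza and Fontaine both have date of most recent title Oct 8, 2005, so the next rule applies.
Espinoza and Fontaine are each not a home-nation competitor, so the next rule applies.
Among Espinoza and Fontaine, alphabetically by surname: Espinoza before Fontaine.
Among Ibarra, Marchetti, Lindqvist, Abara and Pereira, by date of most recent title (later first): Ibarra and Marchetti (Dec 18, 2003) before Lindqvist and Abara (Sep 18, 2003) before Pereira (Aug 22, 1999).
Among Ibarra and Marchetti, a home-nation competitor before not a home-nation competitor: Ibarra (a home-nation competitor) before Marchetti (not a home-nation competitor).
Among Lindqvist and Abara, a home-nation competitor before not a home-nation competitor: Lindqvist (a home-nation competitor) before Abara (not a home-nation competitor).
Order: Baptiste, Espinoza, Fontaine, Ibarra, Marchetti, Lindqvist, Abara, Pereira. So position 4.

4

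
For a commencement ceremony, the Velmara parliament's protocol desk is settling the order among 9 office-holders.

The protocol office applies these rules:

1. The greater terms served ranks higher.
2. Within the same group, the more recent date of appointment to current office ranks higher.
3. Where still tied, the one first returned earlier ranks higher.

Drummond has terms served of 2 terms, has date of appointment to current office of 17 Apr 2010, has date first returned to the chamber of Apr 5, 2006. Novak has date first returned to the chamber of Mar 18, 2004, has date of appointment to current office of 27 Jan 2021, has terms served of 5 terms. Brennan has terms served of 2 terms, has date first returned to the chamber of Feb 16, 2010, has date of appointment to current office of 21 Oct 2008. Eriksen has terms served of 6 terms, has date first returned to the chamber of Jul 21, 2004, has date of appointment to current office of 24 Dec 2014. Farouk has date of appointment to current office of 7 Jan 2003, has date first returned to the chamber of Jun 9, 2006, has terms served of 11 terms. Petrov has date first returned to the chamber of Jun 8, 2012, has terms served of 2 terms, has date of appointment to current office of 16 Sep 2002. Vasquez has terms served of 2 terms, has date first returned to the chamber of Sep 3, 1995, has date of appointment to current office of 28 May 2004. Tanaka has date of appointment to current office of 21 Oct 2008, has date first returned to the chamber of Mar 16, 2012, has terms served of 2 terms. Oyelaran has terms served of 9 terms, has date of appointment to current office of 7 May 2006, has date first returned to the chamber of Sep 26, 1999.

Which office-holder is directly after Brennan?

Tanaka

By terms served (higher first): Farouk (11 terms); then Oyelaran (9 terms); then Eriksen (6 terms); then Novak (5 terms); then Drummond, Brennan, Tanaka, Vasquez and Petrov (each 2 terms).
Among Drummond, Brennan, Tanaka, Vasquez and Petrov, by date of appointment to current office (later first): Drummond (17 Apr 2010) before Brennan and Tanaka (21 Oct 2008) before Vasquez (28 May 2004) before Petrov (16 Sep 2002).
Among Brennan and Tanaka, by date first returned to the chamber (earlier first): Brennan (Feb 16, 2010) before Tanaka (Mar 16, 2012).
Order: Farouk, Oyelaran, Eriksen, Novak, Drummond, Brennan, Tanaka, Vasquez, Petrov.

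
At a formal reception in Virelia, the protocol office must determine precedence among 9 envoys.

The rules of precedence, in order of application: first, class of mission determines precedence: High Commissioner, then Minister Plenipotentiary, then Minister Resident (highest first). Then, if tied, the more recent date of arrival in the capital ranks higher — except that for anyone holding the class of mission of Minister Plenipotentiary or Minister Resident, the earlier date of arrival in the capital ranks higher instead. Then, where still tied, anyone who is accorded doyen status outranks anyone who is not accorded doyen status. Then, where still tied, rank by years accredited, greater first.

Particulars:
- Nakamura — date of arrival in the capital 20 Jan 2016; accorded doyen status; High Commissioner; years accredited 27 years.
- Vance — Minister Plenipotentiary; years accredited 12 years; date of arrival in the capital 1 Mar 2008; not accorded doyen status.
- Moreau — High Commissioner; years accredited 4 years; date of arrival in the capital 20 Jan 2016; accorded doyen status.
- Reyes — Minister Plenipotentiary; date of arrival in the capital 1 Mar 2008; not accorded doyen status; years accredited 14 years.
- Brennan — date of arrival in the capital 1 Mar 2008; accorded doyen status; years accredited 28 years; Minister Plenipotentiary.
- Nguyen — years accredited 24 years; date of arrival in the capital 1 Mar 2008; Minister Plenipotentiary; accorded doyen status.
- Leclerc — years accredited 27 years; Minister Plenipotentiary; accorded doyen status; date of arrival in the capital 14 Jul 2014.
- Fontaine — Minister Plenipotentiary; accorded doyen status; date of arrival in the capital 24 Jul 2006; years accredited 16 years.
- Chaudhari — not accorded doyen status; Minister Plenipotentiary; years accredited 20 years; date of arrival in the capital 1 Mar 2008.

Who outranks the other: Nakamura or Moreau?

Nakamura

By class of mission: Nakamura and Moreau (High Commissioner); then Fontaine, Brennan, Nguyen, Chaudhari, Reyes, Vance and Leclerc (Minister Plenipotentiary).
Nakamura and Moreau both have date of arrival in the capital 20 Jan 2016, so the next rule applies.
Nakamura and Moreau are each accorded doyen status, so the next rule applies.
Among Nakamura and Moreau, by years accredited (higher first): Nakamura (27 years) before Moreau (4 years).
Among Fontaine, Brennan, Nguyen, Chaudhari, Reyes, Vance and Leclerc, by date of arrival in the capital (earlier first) (reversed rule for this group): Fontaine (24 Jul 2006) before Brennan, Nguyen, Chaudhari, Reyes and Vance (1 Mar 2008) before Leclerc (14 Jul 2014).
Among Brennan, Nguyen, Chaudhari, Reyes and Vance, accorded doyen status before not accorded doyen status: Brennan and Nguyen (accorded doyen status) before Chaudhari, Reyes and Vance (not accorded doyen status).
Among Brennan and Nguyen, by years accredited (higher first): Brennan (28 years) before Nguyen (24 years).
Among Chaudhari, Reyes and Vance, by years accredited (higher first): Chaudhari (20 years) before Reyes (14 years) before Vance (12 years).
So Nakamura takes precedence.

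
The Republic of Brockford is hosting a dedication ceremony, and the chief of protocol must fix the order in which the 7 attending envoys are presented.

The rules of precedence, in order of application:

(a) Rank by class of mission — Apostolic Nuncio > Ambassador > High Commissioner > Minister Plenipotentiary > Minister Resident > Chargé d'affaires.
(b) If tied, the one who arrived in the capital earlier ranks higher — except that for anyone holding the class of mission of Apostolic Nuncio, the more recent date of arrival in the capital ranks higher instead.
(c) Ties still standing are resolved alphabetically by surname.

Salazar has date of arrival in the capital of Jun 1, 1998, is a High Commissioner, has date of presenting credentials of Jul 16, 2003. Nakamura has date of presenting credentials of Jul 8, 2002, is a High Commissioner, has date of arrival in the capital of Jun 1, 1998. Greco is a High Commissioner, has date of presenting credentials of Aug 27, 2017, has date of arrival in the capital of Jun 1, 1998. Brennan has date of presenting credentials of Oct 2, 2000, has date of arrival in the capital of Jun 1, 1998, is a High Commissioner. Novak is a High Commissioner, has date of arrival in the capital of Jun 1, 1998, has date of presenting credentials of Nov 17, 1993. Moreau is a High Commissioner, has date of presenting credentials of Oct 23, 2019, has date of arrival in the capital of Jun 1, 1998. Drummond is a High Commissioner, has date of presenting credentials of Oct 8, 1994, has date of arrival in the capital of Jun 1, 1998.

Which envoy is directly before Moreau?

Greco

By class of mission: Brennan, Drummond, Greco, Moreau, Nakamura, Novak and Salazar (High Commissioner).
Brennan, Drummond, Greco, Moreau, Nakamura, Novak and Salazar all have date of arrival in the capital Jun 1, 1998, so the next rule applies.
Among Brennan, Drummond, Greco, Moreau, Nakamura, Novak and Salazar, alphabetically by surname: Brennan before Drummond before Greco before Moreau before Nakamura before Novak before Salazar.
Order: Brennan, Drummond, Greco, Moreau, Nakamura, Novak, Salazar.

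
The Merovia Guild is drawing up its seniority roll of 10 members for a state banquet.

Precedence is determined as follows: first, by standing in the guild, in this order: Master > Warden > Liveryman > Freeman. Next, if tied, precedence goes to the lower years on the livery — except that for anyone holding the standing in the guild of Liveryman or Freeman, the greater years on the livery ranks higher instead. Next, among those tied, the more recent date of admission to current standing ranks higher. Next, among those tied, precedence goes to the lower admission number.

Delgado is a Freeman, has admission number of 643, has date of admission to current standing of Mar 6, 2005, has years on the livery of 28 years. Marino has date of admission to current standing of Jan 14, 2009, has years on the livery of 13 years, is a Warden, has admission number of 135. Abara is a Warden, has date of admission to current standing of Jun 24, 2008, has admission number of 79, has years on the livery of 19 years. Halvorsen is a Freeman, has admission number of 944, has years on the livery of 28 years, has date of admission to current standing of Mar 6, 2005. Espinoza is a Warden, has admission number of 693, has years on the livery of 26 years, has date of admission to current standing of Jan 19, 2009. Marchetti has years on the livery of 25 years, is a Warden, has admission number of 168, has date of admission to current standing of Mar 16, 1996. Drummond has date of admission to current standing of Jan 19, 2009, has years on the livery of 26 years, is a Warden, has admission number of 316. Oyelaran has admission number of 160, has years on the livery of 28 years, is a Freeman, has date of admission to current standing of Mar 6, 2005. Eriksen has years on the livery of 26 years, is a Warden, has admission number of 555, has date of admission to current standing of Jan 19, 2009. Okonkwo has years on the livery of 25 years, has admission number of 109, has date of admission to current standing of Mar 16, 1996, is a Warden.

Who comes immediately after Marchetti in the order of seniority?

Drummond

By standing in the guild: Marino, Abara, Okonkwo, Marchetti, Drummond, Eriksen and Espinoza (Warden); then Oyelaran, Delgado and Halvorsen (Freeman).
Among Marino, Abara, Okonkwo, Marchetti, Drummond, Eriksen and Espinoza, by years on the livery (lower first): Marino (13 years) before Abara (19 years) before Okonkwo and Marchetti (25 years) before Drummond, Eriksen and Espinoza (26 years).
Okonkwo and Marchetti both have date of admission to current standing Mar 16, 1996, so the next rule applies.
Among Okonkwo and Marchetti, by admission number (lower first): Okonkwo (109) before Marchetti (168).
Drummond, Eriksen and Espinoza all have date of admission to current standing Jan 19, 2009, so the next rule applies.
Among Drummond, Eriksen and Espinoza, by admission number (lower first): Drummond (316) before Eriksen (555) before Espinoza (693).
Oyelaran, Delgado and Halvorsen all have years on the livery 28 years, so the next rule applies.
Oyelaran, Delgado and Halvorsen all have date of admission to current standing Mar 6, 2005, so the next rule applies.
Among Oyelaran, Delgado and Halvorsen, by admission number (lower first): Oyelaran (160) before Delgado (643) before Halvorsen (944).
Order: Marino, Abara, Okonkwo, Marchetti, Drummond, Eriksen, Espinoza, Oyelaran, Delgado, Halvorsen.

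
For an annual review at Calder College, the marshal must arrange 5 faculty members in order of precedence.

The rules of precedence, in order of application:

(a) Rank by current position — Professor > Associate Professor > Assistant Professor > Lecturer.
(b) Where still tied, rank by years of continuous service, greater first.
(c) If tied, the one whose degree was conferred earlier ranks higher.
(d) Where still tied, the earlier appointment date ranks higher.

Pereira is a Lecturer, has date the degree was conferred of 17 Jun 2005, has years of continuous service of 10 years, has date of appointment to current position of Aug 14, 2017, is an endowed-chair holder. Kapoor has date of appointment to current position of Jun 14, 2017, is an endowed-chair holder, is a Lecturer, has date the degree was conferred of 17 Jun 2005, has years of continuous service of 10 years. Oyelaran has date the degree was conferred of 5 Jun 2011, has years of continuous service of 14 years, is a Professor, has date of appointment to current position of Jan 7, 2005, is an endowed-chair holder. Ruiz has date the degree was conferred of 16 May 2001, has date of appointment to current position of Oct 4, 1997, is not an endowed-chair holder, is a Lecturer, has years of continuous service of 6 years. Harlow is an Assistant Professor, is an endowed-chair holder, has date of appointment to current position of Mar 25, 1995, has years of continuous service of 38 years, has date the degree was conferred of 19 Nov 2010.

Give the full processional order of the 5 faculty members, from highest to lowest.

By current position: Oyelaran (Professor); then Harlow (Assistant Professor); then Kapoor, Pereira and Ruiz (Lecturer).
Among Kapoor, Pereira and Ruiz, by years of continuous service (higher first): Kapoor and Pereira (10 years) before Ruiz (6 years).
Kapoor and Pereira both have date the degree was conferred 17 Jun 2005, so the next rule applies.
Among Kapoor and Pereira, by date of appointment to current position (earlier first): Kapoor (Jun 14, 2017) before Pereira (Aug 14, 2017).
Full order: Oyelaran, Harlow, Kapoor, Pereira, Ruiz.

Oyelaran, Harlow, Kapoor, Pereira, Ruiz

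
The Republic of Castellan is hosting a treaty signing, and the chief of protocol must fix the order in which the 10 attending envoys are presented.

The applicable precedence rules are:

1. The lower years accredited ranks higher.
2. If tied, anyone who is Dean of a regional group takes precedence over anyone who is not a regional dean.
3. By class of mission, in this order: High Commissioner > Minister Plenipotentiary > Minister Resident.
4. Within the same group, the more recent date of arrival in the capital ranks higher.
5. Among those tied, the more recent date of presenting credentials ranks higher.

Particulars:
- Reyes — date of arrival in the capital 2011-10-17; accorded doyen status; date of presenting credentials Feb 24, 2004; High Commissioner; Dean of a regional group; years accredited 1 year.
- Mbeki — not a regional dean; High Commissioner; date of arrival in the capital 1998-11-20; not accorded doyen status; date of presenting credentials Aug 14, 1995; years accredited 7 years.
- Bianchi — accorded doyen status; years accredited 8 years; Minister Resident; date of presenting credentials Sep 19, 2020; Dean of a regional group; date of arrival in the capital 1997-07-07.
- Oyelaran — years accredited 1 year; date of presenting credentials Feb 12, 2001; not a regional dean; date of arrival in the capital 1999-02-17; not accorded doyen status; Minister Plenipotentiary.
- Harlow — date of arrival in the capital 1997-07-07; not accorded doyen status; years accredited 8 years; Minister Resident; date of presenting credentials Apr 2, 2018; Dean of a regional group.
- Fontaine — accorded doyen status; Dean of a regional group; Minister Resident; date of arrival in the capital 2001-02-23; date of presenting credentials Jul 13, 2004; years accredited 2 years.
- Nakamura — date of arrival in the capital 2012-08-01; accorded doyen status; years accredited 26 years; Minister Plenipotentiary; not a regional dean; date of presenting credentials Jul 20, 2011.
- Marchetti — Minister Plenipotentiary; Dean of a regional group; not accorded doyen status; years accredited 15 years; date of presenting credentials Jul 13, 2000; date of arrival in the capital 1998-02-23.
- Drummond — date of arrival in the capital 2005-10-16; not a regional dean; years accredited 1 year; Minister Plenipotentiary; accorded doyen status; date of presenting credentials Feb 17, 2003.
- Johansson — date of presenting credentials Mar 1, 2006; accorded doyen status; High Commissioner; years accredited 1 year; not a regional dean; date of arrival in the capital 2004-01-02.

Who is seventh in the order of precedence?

Bianchi

By years accredited (lower first): Reyes, Johansson, Drummond and Oyelaran (each 1 year); then Fontaine (2 years); then Mbeki (7 years); then Bianchi and Harlow (both 8 years); then Marchetti (15 years); then Nakamura (26 years).
Among Reyes, Johansson, Drummond and Oyelaran, Dean of a regional group before not a regional dean: Reyes (Dean of a regional group) before Johansson, Drummond and Oyelaran (not a regional dean).
Among Johansson, Drummond and Oyelaran, by class of mission: Johansson (High Commissioner) before Drummond and Oyelaran (Minister Plenipotentiary).
Among Drummond and Oyelaran, by date of arrival in the capital (later first): Drummond (2005-10-16) before Oyelaran (1999-02-17).
Bianchi and Harlow are each Dean of a regional group, so the next rule applies.
Bianchi and Harlow are each Minister Resident, so the next rule applies.
Bianchi and Harlow both have date of arrival in the capital 1997-07-07, so the next rule applies.
Among Bianchi and Harlow, by date of presenting credentials (later first): Bianchi (Sep 19, 2020) before Harlow (Apr 2, 2018).
Order: Reyes, Johansson, Drummond, Oyelaran, Fontaine, Mbeki, Bianchi, Harlow, Marchetti, Nakamura.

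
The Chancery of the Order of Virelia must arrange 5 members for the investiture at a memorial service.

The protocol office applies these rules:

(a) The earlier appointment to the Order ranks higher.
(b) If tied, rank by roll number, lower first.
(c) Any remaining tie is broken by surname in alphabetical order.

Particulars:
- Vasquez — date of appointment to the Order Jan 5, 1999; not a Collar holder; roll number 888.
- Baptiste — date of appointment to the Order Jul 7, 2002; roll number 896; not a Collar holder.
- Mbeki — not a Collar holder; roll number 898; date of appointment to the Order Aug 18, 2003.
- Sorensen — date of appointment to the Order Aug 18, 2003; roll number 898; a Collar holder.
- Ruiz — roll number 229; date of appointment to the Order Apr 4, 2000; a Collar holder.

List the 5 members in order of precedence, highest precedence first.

Vasquez, Ruiz, Baptiste, Mbeki, Sorensen

By date of appointment to the Order (earlier first): Vasquez (Jan 5, 1999); then Ruiz (Apr 4, 2000); then Baptiste (Jul 7, 2002); then Mbeki and Sorensen (both Aug 18, 2003).
Mbeki and Sorensen both have roll number 898, so the next rule applies.
Among Mbeki and Sorensen, alphabetically by surname: Mbeki before Sorensen.
Full order: Vasquez, Ruiz, Baptiste, Mbeki, Sorensen.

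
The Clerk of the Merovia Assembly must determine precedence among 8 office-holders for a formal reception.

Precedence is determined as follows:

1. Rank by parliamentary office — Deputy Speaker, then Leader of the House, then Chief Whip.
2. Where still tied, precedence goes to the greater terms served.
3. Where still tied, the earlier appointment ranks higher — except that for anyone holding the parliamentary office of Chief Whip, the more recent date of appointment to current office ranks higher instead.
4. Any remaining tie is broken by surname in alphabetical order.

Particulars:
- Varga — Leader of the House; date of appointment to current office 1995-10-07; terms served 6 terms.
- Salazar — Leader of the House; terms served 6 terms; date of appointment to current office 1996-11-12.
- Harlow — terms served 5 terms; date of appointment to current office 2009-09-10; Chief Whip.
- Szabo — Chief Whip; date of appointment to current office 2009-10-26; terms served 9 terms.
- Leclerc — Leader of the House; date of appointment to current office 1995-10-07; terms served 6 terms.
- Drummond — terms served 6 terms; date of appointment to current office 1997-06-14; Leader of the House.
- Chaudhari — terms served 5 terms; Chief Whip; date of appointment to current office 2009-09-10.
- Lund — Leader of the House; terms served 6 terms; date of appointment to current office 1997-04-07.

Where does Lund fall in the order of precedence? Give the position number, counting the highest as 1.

4

By parliamentary office: Leclerc, Varga, Salazar, Lund and Drummond (Leader of the House); then Szabo, Chaudhari and Harlow (Chief Whip).
Leclerc, Varga, Salazar, Lund and Drummond all have terms served 6 terms, so the next rule applies.
Among Leclerc, Varga, Salazar, Lund and Drummond, by date of appointment to current office (earlier first): Leclerc and Varga (1995-10-07) before Salazar (1996-11-12) before Lund (1997-04-07) before Drummond (1997-06-14).
Among Leclerc and Varga, alphabetically by surname: Leclerc before Varga.
Among Szabo, Chaudhari and Harlow, by terms served (higher first): Szabo (9 terms) before Chaudhari and Harlow (5 terms).
Chaudhari and Harlow both have date of appointment to current office 2009-09-10, so the next rule applies.
Among Chaudhari and Harlow, alphabetically by surname: Chaudhari before Harlow.
Order: Leclerc, Varga, Salazar, Lund, Drummond, Szabo, Chaudhari, Harlow. So position 4.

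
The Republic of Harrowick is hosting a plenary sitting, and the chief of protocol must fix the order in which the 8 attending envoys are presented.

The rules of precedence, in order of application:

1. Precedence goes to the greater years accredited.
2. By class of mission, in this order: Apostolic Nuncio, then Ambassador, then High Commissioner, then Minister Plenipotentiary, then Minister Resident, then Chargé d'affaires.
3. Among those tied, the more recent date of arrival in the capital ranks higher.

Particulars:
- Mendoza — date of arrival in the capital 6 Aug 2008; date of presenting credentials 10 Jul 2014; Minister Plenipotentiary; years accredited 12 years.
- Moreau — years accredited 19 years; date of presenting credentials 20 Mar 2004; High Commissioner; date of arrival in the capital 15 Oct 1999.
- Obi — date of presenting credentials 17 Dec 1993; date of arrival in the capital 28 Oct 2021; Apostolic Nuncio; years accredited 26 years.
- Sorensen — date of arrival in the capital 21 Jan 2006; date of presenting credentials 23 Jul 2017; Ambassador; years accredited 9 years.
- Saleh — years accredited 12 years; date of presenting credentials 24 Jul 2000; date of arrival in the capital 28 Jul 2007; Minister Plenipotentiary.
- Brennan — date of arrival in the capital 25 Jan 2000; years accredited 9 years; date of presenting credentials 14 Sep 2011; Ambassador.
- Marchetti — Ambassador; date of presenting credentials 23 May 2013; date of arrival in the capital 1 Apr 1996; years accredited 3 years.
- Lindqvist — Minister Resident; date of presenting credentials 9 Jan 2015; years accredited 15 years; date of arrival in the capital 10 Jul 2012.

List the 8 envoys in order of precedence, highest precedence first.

Obi, Moreau, Lindqvist, Mendoza, Saleh, Sorensen, Brennan, Marchetti

By years accredited (higher first): Obi (26 years); then Moreau (19 years); then Lindqvist (15 years); then Mendoza and Saleh (both 12 years); then Sorensen and Brennan (both 9 years); then Marchetti (3 years).
Mendoza and Saleh are each Minister Plenipotentiary, so the next rule applies.
Among Mendoza and Saleh, by date of arrival in the capital (later first): Mendoza (6 Aug 2008) before Saleh (28 Jul 2007).
Sorensen and Brennan are each Ambassador, so the next rule applies.
Among Sorensen and Brennan, by date of arrival in the capital (later first): Sorensen (21 Jan 2006) before Brennan (25 Jan 2000).
Full order: Obi, Moreau, Lindqvist, Mendoza, Saleh, Sorensen, Brennan, Marchetti.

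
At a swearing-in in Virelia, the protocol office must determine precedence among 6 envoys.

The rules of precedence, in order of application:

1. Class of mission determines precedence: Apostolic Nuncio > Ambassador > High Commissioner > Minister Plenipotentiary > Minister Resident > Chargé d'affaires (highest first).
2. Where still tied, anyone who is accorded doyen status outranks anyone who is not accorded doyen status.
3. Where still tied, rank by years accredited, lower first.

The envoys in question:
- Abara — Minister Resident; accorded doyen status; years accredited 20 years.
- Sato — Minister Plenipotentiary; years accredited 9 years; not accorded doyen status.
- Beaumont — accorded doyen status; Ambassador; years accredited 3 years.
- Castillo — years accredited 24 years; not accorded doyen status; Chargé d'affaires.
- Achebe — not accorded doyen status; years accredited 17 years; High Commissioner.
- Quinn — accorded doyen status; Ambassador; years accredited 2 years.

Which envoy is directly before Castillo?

By class of mission: Quinn and Beaumont (Ambassador); then Achebe (High Commissioner); then Sato (Minister Plenipotentiary); then Abara (Minister Resident); then Castillo (Chargé d'affaires).
Quinn and Beaumont are each accorded doyen status, so the next rule applies.
Among Quinn and Beaumont, by years accredited (lower first): Quinn (2 years) before Beaumont (3 years).
Order: Quinn, Beaumont, Achebe, Sato, Abara, Castillo.

Abara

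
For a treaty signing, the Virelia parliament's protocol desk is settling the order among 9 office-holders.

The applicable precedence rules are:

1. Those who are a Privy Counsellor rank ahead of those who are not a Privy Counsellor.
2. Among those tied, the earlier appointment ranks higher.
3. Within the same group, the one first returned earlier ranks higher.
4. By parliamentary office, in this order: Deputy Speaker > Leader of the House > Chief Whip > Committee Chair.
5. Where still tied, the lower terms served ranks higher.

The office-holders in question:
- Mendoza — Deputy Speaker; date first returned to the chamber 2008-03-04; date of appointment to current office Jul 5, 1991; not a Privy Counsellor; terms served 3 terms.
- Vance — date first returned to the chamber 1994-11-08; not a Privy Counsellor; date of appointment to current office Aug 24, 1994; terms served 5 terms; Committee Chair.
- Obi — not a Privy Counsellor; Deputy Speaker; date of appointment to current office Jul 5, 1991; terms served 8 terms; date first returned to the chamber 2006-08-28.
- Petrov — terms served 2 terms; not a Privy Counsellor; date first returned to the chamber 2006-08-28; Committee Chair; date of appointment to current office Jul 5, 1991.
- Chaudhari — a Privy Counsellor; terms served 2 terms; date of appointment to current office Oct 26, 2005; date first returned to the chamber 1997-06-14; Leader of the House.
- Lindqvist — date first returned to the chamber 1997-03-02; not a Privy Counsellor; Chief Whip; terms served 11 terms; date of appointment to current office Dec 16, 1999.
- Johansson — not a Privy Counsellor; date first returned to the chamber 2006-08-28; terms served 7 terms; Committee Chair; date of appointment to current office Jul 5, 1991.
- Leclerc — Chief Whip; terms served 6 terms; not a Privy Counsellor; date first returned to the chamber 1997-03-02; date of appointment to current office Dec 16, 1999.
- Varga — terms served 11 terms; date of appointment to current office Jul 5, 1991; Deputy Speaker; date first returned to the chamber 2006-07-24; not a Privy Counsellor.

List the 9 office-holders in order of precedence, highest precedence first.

Chaudhari, Varga, Obi, Petrov, Johansson, Mendoza, Vance, Leclerc, Lindqvist

By the first rule: Chaudhari (a Privy Counsellor); then Varga, Obi, Petrov, Johansson, Mendoza, Vance, Leclerc and Lindqvist (each not a Privy Counsellor).
Among Varga, Obi, Petrov, Johansson, Mendoza, Vance, Leclerc and Lindqvist, by date of appointment to current office (earlier first): Varga, Obi, Petrov, Johansson and Mendoza (Jul 5, 1991) before Vance (Aug 24, 1994) before Leclerc and Lindqvist (Dec 16, 1999).
Among Varga, Obi, Petrov, Johansson and Mendoza, by date first returned to the chamber (earlier first): Varga (2006-07-24) before Obi, Petrov and Johansson (2006-08-28) before Mendoza (2008-03-04).
Among Obi, Petrov and Johansson, by parliamentary office: Obi (Deputy Speaker) before Petrov and Johansson (Committee Chair).
Among Petrov and Johansson, by terms served (lower first): Petrov (2 terms) before Johansson (7 terms).
Leclerc and Lindqvist both have date first returned to the chamber 1997-03-02, so the next rule applies.
Leclerc and Lindqvist are each Chief Whip, so the next rule applies.
Among Leclerc and Lindqvist, by terms served (lower first): Leclerc (6 terms) before Lindqvist (11 terms).
Full order: Chaudhari, Varga, Obi, Petrov, Johansson, Mendoza, Vance, Leclerc, Lindqvist.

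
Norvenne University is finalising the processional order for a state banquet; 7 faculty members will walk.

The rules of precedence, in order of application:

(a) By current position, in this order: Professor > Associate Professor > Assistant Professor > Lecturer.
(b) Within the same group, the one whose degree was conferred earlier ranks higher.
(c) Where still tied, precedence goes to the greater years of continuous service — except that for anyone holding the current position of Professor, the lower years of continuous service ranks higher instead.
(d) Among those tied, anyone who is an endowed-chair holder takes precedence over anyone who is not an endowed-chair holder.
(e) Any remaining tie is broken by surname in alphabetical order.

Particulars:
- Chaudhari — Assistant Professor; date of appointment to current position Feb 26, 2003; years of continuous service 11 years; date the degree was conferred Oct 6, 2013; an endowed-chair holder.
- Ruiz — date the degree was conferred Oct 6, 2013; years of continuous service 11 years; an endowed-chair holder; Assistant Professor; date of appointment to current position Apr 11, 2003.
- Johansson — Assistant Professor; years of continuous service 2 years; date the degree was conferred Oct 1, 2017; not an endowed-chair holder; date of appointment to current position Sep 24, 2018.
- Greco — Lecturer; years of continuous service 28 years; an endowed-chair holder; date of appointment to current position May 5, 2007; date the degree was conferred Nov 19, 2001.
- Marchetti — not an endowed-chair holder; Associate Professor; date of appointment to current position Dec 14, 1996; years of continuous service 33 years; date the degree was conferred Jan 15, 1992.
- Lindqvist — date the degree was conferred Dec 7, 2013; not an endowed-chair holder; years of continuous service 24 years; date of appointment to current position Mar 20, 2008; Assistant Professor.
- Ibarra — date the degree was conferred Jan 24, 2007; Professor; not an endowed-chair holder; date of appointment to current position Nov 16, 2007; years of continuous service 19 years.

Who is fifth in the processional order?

By current position: Ibarra (Professor); then Marchetti (Associate Professor); then Chaudhari, Ruiz, Lindqvist and Johansson (Assistant Professor); then Greco (Lecturer).
Among Chaudhari, Ruiz, Lindqvist and Johansson, by date the degree was conferred (earlier first): Chaudhari and Ruiz (Oct 6, 2013) before Lindqvist (Dec 7, 2013) before Johansson (Oct 1, 2017).
Chaudhari and Ruiz both have years of continuous service 11 years, so the next rule applies.
Chaudhari and Ruiz are each an endowed-chair holder, so the next rule applies.
Among Chaudhari and Ruiz, alphabetically by surname: Chaudhari before Ruiz.
Order: Ibarra, Marchetti, Chaudhari, Ruiz, Lindqvist, Johansson, Greco.

Lindqvist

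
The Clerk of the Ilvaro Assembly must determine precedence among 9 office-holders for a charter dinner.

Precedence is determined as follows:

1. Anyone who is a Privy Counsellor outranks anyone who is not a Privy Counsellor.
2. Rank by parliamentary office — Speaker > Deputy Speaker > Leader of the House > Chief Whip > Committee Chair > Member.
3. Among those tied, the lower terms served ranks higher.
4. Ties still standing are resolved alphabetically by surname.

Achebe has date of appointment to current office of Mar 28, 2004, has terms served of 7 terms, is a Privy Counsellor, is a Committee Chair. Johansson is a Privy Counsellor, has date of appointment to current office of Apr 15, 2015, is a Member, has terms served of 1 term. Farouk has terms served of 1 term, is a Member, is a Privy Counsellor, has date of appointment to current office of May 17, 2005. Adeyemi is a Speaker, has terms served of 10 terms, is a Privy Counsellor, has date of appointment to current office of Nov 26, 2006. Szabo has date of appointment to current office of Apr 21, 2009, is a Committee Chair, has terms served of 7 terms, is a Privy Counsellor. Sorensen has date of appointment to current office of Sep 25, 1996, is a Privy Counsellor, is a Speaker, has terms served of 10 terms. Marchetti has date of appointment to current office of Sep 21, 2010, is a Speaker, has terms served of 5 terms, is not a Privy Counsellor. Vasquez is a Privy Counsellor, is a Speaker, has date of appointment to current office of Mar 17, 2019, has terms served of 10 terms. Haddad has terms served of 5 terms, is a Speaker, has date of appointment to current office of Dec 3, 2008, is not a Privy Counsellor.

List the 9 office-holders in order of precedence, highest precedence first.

Adeyemi, Sorensen, Vasquez, Achebe, Szabo, Farouk, Johansson, Haddad, Marchetti

By the first rule: Adeyemi, Sorensen, Vasquez, Achebe, Szabo, Farouk and Johansson (each a Privy Counsellor); then Haddad and Marchetti (both not a Privy Counsellor).
Among Adeyemi, Sorensen, Vasquez, Achebe, Szabo, Farouk and Johansson, by parliamentary office: Adeyemi, Sorensen and Vasquez (Speaker) before Achebe and Szabo (Committee Chair) before Farouk and Johansson (Member).
Adeyemi, Sorensen and Vasquez all have terms served 10 terms, so the next rule applies.
Among Adeyemi, Sorensen and Vasquez, alphabetically by surname: Adeyemi before Sorensen before Vasquez.
Achebe and Szabo both have terms served 7 terms, so the next rule applies.
Among Achebe and Szabo, alphabetically by surname: Achebe before Szabo.
Farouk and Johansson both have terms served 1 term, so the next rule applies.
Among Farouk and Johansson, alphabetically by surname: Farouk before Johansson.
Haddad and Marchetti are each Speaker, so the next rule applies.
Haddad and Marchetti both have terms served 5 terms, so the next rule applies.
Among Haddad and Marchetti, alphabetically by surname: Haddad before Marchetti.
Full order: Adeyemi, Sorensen, Vasquez, Achebe, Szabo, Farouk, Johansson, Haddad, Marchetti.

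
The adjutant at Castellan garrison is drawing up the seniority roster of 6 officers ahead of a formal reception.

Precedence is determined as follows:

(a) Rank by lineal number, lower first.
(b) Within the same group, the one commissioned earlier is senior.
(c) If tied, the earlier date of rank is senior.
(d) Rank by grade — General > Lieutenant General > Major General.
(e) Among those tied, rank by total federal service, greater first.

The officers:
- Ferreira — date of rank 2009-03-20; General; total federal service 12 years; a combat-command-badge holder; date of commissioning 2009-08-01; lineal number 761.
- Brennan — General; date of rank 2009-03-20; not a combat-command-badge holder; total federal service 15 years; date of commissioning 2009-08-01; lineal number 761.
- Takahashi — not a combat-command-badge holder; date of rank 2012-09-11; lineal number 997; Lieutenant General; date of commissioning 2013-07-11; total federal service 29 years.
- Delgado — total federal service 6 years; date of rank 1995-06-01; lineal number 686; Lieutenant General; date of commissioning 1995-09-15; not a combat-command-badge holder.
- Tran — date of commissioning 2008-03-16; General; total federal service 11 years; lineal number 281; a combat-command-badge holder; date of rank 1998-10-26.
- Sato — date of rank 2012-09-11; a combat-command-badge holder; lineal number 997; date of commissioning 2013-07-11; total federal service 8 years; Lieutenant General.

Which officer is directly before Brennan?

By lineal number (lower first): Tran (281); then Delgado (686); then Brennan and Ferreira (both 761); then Takahashi and Sato (both 997).
Brennan and Ferreira both have date of commissioning 2009-08-01, so the next rule applies.
Brennan and Ferreira both have date of rank 2009-03-20, so the next rule applies.
Brennan and Ferreira are each General, so the next rule applies.
Among Brennan and Ferreira, by total federal service (higher first): Brennan (15 years) before Ferreira (12 years).
Takahashi and Sato both have date of commissioning 2013-07-11, so the next rule applies.
Takahashi and Sato both have date of rank 2012-09-11, so the next rule applies.
Takahashi and Sato are each Lieutenant General, so the next rule applies.
Among Takahashi and Sato, by total federal service (higher first): Takahashi (29 years) before Sato (8 years).
Order: Tran, Delgado, Brennan, Ferreira, Takahashi, Sato.

Delgado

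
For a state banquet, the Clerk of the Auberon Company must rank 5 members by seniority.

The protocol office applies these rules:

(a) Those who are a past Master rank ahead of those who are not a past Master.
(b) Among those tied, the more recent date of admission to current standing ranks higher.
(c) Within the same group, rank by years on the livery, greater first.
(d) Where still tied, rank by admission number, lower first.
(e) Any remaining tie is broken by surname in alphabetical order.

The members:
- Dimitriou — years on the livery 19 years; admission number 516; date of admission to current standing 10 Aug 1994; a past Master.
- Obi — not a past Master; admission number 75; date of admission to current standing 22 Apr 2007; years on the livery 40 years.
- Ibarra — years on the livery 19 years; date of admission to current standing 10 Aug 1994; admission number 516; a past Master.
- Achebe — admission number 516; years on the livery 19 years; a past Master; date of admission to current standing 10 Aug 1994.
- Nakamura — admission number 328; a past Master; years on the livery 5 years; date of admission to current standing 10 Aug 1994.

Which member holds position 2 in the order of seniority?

Dimitriou

By the first rule: Achebe, Dimitriou, Ibarra and Nakamura (each a past Master); then Obi (not a past Master).
Achebe, Dimitriou, Ibarra and Nakamura all have date of admission to current standing 10 Aug 1994, so the next rule applies.
Among Achebe, Dimitriou, Ibarra and Nakamura, by years on the livery (higher first): Achebe, Dimitriou and Ibarra (19 years) before Nakamura (5 years).
Achebe, Dimitriou and Ibarra all have admission number 516, so the next rule applies.
Among Achebe, Dimitriou and Ibarra, alphabetically by surname: Achebe before Dimitriou before Ibarra.
Order: Achebe, Dimitriou, Ibarra, Nakamura, Obi.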